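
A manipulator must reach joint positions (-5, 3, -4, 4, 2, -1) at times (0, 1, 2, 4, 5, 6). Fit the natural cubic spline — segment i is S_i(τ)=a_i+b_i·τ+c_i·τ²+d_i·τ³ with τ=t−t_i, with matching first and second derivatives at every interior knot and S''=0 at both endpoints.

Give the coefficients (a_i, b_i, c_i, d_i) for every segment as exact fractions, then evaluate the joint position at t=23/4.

  seg 0: a=-5 b=5849/465 c=0 d=-2129/465
  seg 1: a=3 b=-538/465 c=-2129/155 d=734/93
  seg 2: a=-4 b=-2302/465 c=1541/155 d=-41/15
  seg 3: a=4 b=938/465 c=-1001/155 d=227/93
  seg 4: a=2 b=-1663/465 c=134/155 d=-134/465
S(23/4) = -315/992

Δ: Δ0=8, Δ1=-7, Δ2=4, Δ3=-2, Δ4=-3
row 1: diag=4, rhs=-90; c'=1/4, d'=-45/2
row 2: denom=6−1·1/4=23/4; d'=(66−1·-45/2)/(23/4)=354/23
row 3: denom=6−2·8/23=122/23; d'=(-36−2·354/23)/(122/23)=-768/61
row 4: denom=4−1·23/122=465/122; d'=(-6−1·-768/61)/(465/122)=268/155
back: M4=268/155
back: M3=-768/61−23/122·268/155=-2002/155
back: M2=354/23−8/23·-2002/155=3082/155
back: M1=-45/2−1/4·3082/155=-4258/155
M: M0=0, M1=-4258/155, M2=3082/155, M3=-2002/155, M4=268/155, M5=0
seg 0: a=-5, c=M0/2=0, d=(M1−M0)/(6·1)=-2129/465, b=Δ0−h0·(2M0+M1)/6=5849/465
seg 1: a=3, c=M1/2=-2129/155, d=(M2−M1)/(6·1)=734/93, b=Δ1−h1·(2M1+M2)/6=-538/465
seg 2: a=-4, c=M2/2=1541/155, d=(M3−M2)/(6·2)=-41/15, b=Δ2−h2·(2M2+M3)/6=-2302/465
seg 3: a=4, c=M3/2=-1001/155, d=(M4−M3)/(6·1)=227/93, b=Δ3−h3·(2M3+M4)/6=938/465
seg 4: a=2, c=M4/2=134/155, d=(M5−M4)/(6·1)=-134/465, b=Δ4−h4·(2M4+M5)/6=-1663/465
t_q=23/4 → seg 4, τ=3/4; S=2+-1663/465·τ+134/155·τ²+-134/465·τ³=-315/992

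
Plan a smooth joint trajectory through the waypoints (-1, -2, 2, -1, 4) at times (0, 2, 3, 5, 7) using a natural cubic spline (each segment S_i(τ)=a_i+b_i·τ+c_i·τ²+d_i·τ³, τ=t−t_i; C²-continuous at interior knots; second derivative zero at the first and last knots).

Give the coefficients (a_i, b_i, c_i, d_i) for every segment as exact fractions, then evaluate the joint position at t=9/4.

Δ: Δ0=-1/2, Δ1=4, Δ2=-3/2, Δ3=5/2
row 1: diag=6, rhs=27; c'=1/6, d'=9/2
row 2: denom=6−1·1/6=35/6; d'=(-33−1·9/2)/(35/6)=-45/7
row 3: denom=8−2·12/35=256/35; d'=(24−2·-45/7)/(256/35)=645/128
back: M3=645/128
back: M2=-45/7−12/35·645/128=-261/32
back: M1=9/2−1/6·-261/32=375/64
M: M0=0, M1=375/64, M2=-261/32, M3=645/128, M4=0
seg 0: a=-1, c=M0/2=0, d=(M1−M0)/(6·2)=125/256, b=Δ0−h0·(2M0+M1)/6=-157/64
seg 1: a=-2, c=M1/2=375/128, d=(M2−M1)/(6·1)=-299/128, b=Δ1−h1·(2M1+M2)/6=109/32
seg 2: a=2, c=M2/2=-261/64, d=(M3−M2)/(6·2)=563/512, b=Δ2−h2·(2M2+M3)/6=289/128
seg 3: a=-1, c=M3/2=645/256, d=(M4−M3)/(6·2)=-215/512, b=Δ3−h3·(2M3+M4)/6=-55/64
t_q=9/4 → seg 1, τ=1/4; S=-2+109/32·τ+375/128·τ²+-299/128·τ³=-8207/8192

  seg 0: a=-1 b=-157/64 c=0 d=125/256
  seg 1: a=-2 b=109/32 c=375/128 d=-299/128
  seg 2: a=2 b=289/128 c=-261/64 d=563/512
  seg 3: a=-1 b=-55/64 c=645/256 d=-215/512
S(9/4) = -8207/8192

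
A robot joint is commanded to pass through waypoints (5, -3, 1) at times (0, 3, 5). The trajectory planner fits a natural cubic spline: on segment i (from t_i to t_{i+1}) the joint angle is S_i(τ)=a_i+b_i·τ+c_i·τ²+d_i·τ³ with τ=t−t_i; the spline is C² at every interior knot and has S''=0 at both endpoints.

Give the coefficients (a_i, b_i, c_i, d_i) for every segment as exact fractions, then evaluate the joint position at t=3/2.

  seg 0: a=5 b=-61/15 c=0 d=7/45
  seg 1: a=-3 b=2/15 c=7/5 d=-7/30
S(3/2) = -23/40

Δ: Δ0=-8/3, Δ1=2
row 1: diag=10, rhs=28; c'=1/5, d'=14/5
back: M1=14/5
M: M0=0, M1=14/5, M2=0
seg 0: a=5, c=M0/2=0, d=(M1−M0)/(6·3)=7/45, b=Δ0−h0·(2M0+M1)/6=-61/15
seg 1: a=-3, c=M1/2=7/5, d=(M2−M1)/(6·2)=-7/30, b=Δ1−h1·(2M1+M2)/6=2/15
t_q=3/2 → seg 0, τ=3/2; S=5+-61/15·τ+0·τ²+7/45·τ³=-23/40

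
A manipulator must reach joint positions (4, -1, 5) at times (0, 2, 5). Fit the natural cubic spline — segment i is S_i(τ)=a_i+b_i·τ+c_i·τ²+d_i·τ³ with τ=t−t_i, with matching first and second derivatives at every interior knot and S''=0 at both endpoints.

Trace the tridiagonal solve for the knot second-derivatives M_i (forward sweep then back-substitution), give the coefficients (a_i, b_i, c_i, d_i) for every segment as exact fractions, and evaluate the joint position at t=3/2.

  seg 0: a=4 b=-17/5 c=0 d=9/40
  seg 1: a=-1 b=-7/10 c=27/20 d=-3/20
S(3/2) = -109/320

Δ: Δ0=-5/2, Δ1=2
row 1: diag=10, rhs=27; c'=3/10, d'=27/10
back: M1=27/10
M: M0=0, M1=27/10, M2=0
seg 0: a=4, c=M0/2=0, d=(M1−M0)/(6·2)=9/40, b=Δ0−h0·(2M0+M1)/6=-17/5
seg 1: a=-1, c=M1/2=27/20, d=(M2−M1)/(6·3)=-3/20, b=Δ1−h1·(2M1+M2)/6=-7/10
t_q=3/2 → seg 0, τ=3/2; S=4+-17/5·τ+0·τ²+9/40·τ³=-109/320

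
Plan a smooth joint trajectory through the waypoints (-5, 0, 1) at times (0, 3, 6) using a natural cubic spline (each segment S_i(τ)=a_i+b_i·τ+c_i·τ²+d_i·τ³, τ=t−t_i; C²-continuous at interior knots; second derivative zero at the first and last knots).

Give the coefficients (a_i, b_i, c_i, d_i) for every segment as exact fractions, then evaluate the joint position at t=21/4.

  seg 0: a=-5 b=2 c=0 d=-1/27
  seg 1: a=0 b=1 c=-1/3 d=1/27
S(21/4) = 63/64

Δ: Δ0=5/3, Δ1=1/3
row 1: diag=12, rhs=-8; c'=1/4, d'=-2/3
back: M1=-2/3
M: M0=0, M1=-2/3, M2=0
seg 0: a=-5, c=M0/2=0, d=(M1−M0)/(6·3)=-1/27, b=Δ0−h0·(2M0+M1)/6=2
seg 1: a=0, c=M1/2=-1/3, d=(M2−M1)/(6·3)=1/27, b=Δ1−h1·(2M1+M2)/6=1
t_q=21/4 → seg 1, τ=9/4; S=0+1·τ+-1/3·τ²+1/27·τ³=63/64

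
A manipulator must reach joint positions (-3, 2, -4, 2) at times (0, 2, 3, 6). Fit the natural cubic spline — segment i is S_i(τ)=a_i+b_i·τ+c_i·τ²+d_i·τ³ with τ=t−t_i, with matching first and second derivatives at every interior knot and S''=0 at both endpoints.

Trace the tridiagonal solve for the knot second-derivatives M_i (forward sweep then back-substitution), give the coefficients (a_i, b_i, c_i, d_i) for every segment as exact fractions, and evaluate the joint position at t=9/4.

Δ: Δ0=5/2, Δ1=-6, Δ2=2
row 1: diag=6, rhs=-51; c'=1/6, d'=-17/2
row 2: denom=8−1·1/6=47/6; d'=(48−1·-17/2)/(47/6)=339/47
back: M2=339/47
back: M1=-17/2−1/6·339/47=-456/47
M: M0=0, M1=-456/47, M2=339/47, M3=0
seg 0: a=-3, c=M0/2=0, d=(M1−M0)/(6·2)=-38/47, b=Δ0−h0·(2M0+M1)/6=539/94
seg 1: a=2, c=M1/2=-228/47, d=(M2−M1)/(6·1)=265/94, b=Δ1−h1·(2M1+M2)/6=-373/94
seg 2: a=-4, c=M2/2=339/94, d=(M3−M2)/(6·3)=-113/282, b=Δ2−h2·(2M2+M3)/6=-245/47
t_q=9/4 → seg 1, τ=1/4; S=2+-373/94·τ+-228/47·τ²+265/94·τ³=4505/6016

  seg 0: a=-3 b=539/94 c=0 d=-38/47
  seg 1: a=2 b=-373/94 c=-228/47 d=265/94
  seg 2: a=-4 b=-245/47 c=339/94 d=-113/282
S(9/4) = 4505/6016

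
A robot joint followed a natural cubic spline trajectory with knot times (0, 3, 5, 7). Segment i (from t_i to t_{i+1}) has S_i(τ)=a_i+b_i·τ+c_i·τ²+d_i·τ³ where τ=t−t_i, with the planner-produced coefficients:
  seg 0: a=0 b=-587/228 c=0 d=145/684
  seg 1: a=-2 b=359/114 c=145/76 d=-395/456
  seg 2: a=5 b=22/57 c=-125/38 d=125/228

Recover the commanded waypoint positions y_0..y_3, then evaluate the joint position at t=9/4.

y_0 = S_0(0) = a_0 = 0
y_1 = S_1(0) = a_1 = -2
y_2 = S_2(0) = a_2 = 5
y_3 = S_2(2) = -3
t_q=9/4 is in segment 0 (τ=9/4); S_0(τ)=-16431/4864

y_0=0 y_1=-2 y_2=5 y_3=-3
S(9/4) = -16431/4864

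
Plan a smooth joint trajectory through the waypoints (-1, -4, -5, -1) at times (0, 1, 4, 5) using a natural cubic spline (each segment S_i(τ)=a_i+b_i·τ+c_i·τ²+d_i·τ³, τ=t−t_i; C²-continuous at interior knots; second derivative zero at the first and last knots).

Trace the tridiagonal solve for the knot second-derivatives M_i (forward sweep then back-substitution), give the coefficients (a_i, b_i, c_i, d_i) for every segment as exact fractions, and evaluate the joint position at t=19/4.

  seg 0: a=-1 b=-104/33 c=0 d=5/33
  seg 1: a=-4 b=-89/33 c=5/11 d=1/9
  seg 2: a=-5 b=100/33 c=16/11 d=-16/33
S(19/4) = -93/44

Δ: Δ0=-3, Δ1=-1/3, Δ2=4
row 1: diag=8, rhs=16; c'=3/8, d'=2
row 2: denom=8−3·3/8=55/8; d'=(26−3·2)/(55/8)=32/11
back: M2=32/11
back: M1=2−3/8·32/11=10/11
M: M0=0, M1=10/11, M2=32/11, M3=0
seg 0: a=-1, c=M0/2=0, d=(M1−M0)/(6·1)=5/33, b=Δ0−h0·(2M0+M1)/6=-104/33
seg 1: a=-4, c=M1/2=5/11, d=(M2−M1)/(6·3)=1/9, b=Δ1−h1·(2M1+M2)/6=-89/33
seg 2: a=-5, c=M2/2=16/11, d=(M3−M2)/(6·1)=-16/33, b=Δ2−h2·(2M2+M3)/6=100/33
t_q=19/4 → seg 2, τ=3/4; S=-5+100/33·τ+16/11·τ²+-16/33·τ³=-93/44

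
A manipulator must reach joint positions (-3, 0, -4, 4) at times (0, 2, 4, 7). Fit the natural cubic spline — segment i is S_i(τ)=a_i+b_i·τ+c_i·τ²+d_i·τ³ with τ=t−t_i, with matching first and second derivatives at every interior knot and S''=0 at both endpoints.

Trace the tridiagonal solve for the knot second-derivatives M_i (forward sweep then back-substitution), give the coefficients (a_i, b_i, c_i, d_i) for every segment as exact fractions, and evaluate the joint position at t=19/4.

  seg 0: a=-3 b=8/3 c=0 d=-7/24
  seg 1: a=0 b=-5/6 c=-7/4 d=7/12
  seg 2: a=-4 b=-5/6 c=7/4 d=-7/36
S(19/4) = -953/256

Δ: Δ0=3/2, Δ1=-2, Δ2=8/3
row 1: diag=8, rhs=-21; c'=1/4, d'=-21/8
row 2: denom=10−2·1/4=19/2; d'=(28−2·-21/8)/(19/2)=7/2
back: M2=7/2
back: M1=-21/8−1/4·7/2=-7/2
M: M0=0, M1=-7/2, M2=7/2, M3=0
seg 0: a=-3, c=M0/2=0, d=(M1−M0)/(6·2)=-7/24, b=Δ0−h0·(2M0+M1)/6=8/3
seg 1: a=0, c=M1/2=-7/4, d=(M2−M1)/(6·2)=7/12, b=Δ1−h1·(2M1+M2)/6=-5/6
seg 2: a=-4, c=M2/2=7/4, d=(M3−M2)/(6·3)=-7/36, b=Δ2−h2·(2M2+M3)/6=-5/6
t_q=19/4 → seg 2, τ=3/4; S=-4+-5/6·τ+7/4·τ²+-7/36·τ³=-953/256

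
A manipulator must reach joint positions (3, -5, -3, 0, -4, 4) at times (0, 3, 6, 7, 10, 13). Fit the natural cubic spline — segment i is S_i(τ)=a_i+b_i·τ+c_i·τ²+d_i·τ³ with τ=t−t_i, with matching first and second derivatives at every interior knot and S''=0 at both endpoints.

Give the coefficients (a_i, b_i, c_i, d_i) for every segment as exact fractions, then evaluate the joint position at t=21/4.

  seg 0: a=3 b=-2693/825 c=0 d=493/7425
  seg 1: a=-5 b=-1214/825 c=493/825 d=19/495
  seg 2: a=-3 b=2599/825 c=778/825 d=-82/75
  seg 3: a=0 b=483/275 c=-1928/825 d=647/1485
  seg 4: a=-4 b=-138/275 c=1307/825 d=-1307/7425
S(21/4) = -85333/17600

Δ: Δ0=-8/3, Δ1=2/3, Δ2=3, Δ3=-4/3, Δ4=8/3
row 1: diag=12, rhs=20; c'=1/4, d'=5/3
row 2: denom=8−3·1/4=29/4; d'=(14−3·5/3)/(29/4)=36/29
row 3: denom=8−1·4/29=228/29; d'=(-26−1·36/29)/(228/29)=-395/114
row 4: denom=12−3·29/76=825/76; d'=(24−3·-395/114)/(825/76)=2614/825
back: M4=2614/825
back: M3=-395/114−29/76·2614/825=-3856/825
back: M2=36/29−4/29·-3856/825=1556/825
back: M1=5/3−1/4·1556/825=986/825
M: M0=0, M1=986/825, M2=1556/825, M3=-3856/825, M4=2614/825, M5=0
seg 0: a=3, c=M0/2=0, d=(M1−M0)/(6·3)=493/7425, b=Δ0−h0·(2M0+M1)/6=-2693/825
seg 1: a=-5, c=M1/2=493/825, d=(M2−M1)/(6·3)=19/495, b=Δ1−h1·(2M1+M2)/6=-1214/825
seg 2: a=-3, c=M2/2=778/825, d=(M3−M2)/(6·1)=-82/75, b=Δ2−h2·(2M2+M3)/6=2599/825
seg 3: a=0, c=M3/2=-1928/825, d=(M4−M3)/(6·3)=647/1485, b=Δ3−h3·(2M3+M4)/6=483/275
seg 4: a=-4, c=M4/2=1307/825, d=(M5−M4)/(6·3)=-1307/7425, b=Δ4−h4·(2M4+M5)/6=-138/275
t_q=21/4 → seg 1, τ=9/4; S=-5+-1214/825·τ+493/825·τ²+19/495·τ³=-85333/17600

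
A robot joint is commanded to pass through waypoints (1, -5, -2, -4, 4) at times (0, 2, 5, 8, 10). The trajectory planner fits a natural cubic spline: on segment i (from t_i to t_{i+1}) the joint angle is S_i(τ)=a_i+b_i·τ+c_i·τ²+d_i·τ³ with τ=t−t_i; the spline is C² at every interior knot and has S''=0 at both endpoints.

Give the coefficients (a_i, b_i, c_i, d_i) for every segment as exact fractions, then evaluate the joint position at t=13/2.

Δ: Δ0=-3, Δ1=1, Δ2=-2/3, Δ3=4
row 1: diag=10, rhs=24; c'=3/10, d'=12/5
row 2: denom=12−3·3/10=111/10; d'=(-10−3·12/5)/(111/10)=-172/111
row 3: denom=10−3·10/37=340/37; d'=(28−3·-172/111)/(340/37)=302/85
back: M3=302/85
back: M2=-172/111−10/37·302/85=-128/51
back: M1=12/5−3/10·-128/51=268/85
M: M0=0, M1=268/85, M2=-128/51, M3=302/85, M4=0
seg 0: a=1, c=M0/2=0, d=(M1−M0)/(6·2)=67/255, b=Δ0−h0·(2M0+M1)/6=-1033/255
seg 1: a=-5, c=M1/2=134/85, d=(M2−M1)/(6·3)=-722/2295, b=Δ1−h1·(2M1+M2)/6=-229/255
seg 2: a=-2, c=M2/2=-64/51, d=(M3−M2)/(6·3)=773/2295, b=Δ2−h2·(2M2+M3)/6=1/15
seg 3: a=-4, c=M3/2=151/85, d=(M4−M3)/(6·2)=-151/510, b=Δ3−h3·(2M3+M4)/6=416/255
t_q=13/2 → seg 2, τ=3/2; S=-2+1/15·τ+-64/51·τ²+773/2295·τ³=-2439/680

  seg 0: a=1 b=-1033/255 c=0 d=67/255
  seg 1: a=-5 b=-229/255 c=134/85 d=-722/2295
  seg 2: a=-2 b=1/15 c=-64/51 d=773/2295
  seg 3: a=-4 b=416/255 c=151/85 d=-151/510
S(13/2) = -2439/680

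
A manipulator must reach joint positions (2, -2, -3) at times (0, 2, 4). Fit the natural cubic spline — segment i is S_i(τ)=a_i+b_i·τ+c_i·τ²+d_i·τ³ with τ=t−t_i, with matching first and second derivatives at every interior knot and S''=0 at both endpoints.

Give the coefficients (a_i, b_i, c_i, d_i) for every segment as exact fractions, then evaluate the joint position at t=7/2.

  seg 0: a=2 b=-19/8 c=0 d=3/32
  seg 1: a=-2 b=-5/4 c=9/16 d=-3/32
S(7/2) = -749/256

Δ: Δ0=-2, Δ1=-1/2
row 1: diag=8, rhs=9; c'=1/4, d'=9/8
back: M1=9/8
M: M0=0, M1=9/8, M2=0
seg 0: a=2, c=M0/2=0, d=(M1−M0)/(6·2)=3/32, b=Δ0−h0·(2M0+M1)/6=-19/8
seg 1: a=-2, c=M1/2=9/16, d=(M2−M1)/(6·2)=-3/32, b=Δ1−h1·(2M1+M2)/6=-5/4
t_q=7/2 → seg 1, τ=3/2; S=-2+-5/4·τ+9/16·τ²+-3/32·τ³=-749/256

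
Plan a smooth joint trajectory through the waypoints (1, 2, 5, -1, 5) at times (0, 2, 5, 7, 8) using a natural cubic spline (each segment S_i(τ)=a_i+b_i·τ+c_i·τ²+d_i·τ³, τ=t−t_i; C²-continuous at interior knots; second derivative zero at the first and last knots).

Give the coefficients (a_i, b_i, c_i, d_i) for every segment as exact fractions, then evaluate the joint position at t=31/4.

Δ: Δ0=1/2, Δ1=1, Δ2=-3, Δ3=6
row 1: diag=10, rhs=3; c'=3/10, d'=3/10
row 2: denom=10−3·3/10=91/10; d'=(-24−3·3/10)/(91/10)=-249/91
row 3: denom=6−2·20/91=506/91; d'=(54−2·-249/91)/(506/91)=246/23
back: M3=246/23
back: M2=-249/91−20/91·246/23=-117/23
back: M1=3/10−3/10·-117/23=42/23
M: M0=0, M1=42/23, M2=-117/23, M3=246/23, M4=0
seg 0: a=1, c=M0/2=0, d=(M1−M0)/(6·2)=7/46, b=Δ0−h0·(2M0+M1)/6=-5/46
seg 1: a=2, c=M1/2=21/23, d=(M2−M1)/(6·3)=-53/138, b=Δ1−h1·(2M1+M2)/6=79/46
seg 2: a=5, c=M2/2=-117/46, d=(M3−M2)/(6·2)=121/92, b=Δ2−h2·(2M2+M3)/6=-73/23
seg 3: a=-1, c=M3/2=123/23, d=(M4−M3)/(6·1)=-41/23, b=Δ3−h3·(2M3+M4)/6=56/23
t_q=31/4 → seg 3, τ=3/4; S=-1+56/23·τ+123/23·τ²+-41/23·τ³=4537/1472

  seg 0: a=1 b=-5/46 c=0 d=7/46
  seg 1: a=2 b=79/46 c=21/23 d=-53/138
  seg 2: a=5 b=-73/23 c=-117/46 d=121/92
  seg 3: a=-1 b=56/23 c=123/23 d=-41/23
S(31/4) = 4537/1472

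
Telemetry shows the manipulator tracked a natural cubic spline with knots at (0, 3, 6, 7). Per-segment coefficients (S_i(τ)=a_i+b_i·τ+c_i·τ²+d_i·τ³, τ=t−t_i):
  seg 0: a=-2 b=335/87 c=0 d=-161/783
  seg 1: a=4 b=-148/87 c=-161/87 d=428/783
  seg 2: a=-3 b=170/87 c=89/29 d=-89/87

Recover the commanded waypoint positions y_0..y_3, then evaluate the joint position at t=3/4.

y_0=-2 y_1=4 y_2=-3 y_3=1
S(3/4) = 1487/1856

y_0 = S_0(0) = a_0 = -2
y_1 = S_1(0) = a_1 = 4
y_2 = S_2(0) = a_2 = -3
y_3 = S_2(1) = 1
t_q=3/4 is in segment 0 (τ=3/4); S_0(τ)=1487/1856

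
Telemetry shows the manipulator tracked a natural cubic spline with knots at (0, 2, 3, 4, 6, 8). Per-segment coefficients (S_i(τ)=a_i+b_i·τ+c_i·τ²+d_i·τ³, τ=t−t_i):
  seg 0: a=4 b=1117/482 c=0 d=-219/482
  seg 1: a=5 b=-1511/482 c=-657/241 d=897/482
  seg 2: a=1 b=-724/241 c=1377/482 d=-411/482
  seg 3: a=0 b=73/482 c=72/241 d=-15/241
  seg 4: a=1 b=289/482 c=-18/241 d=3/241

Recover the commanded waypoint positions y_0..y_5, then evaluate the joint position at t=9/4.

y_0 = S_0(0) = a_0 = 4
y_1 = S_1(0) = a_1 = 5
y_2 = S_2(0) = a_2 = 1
y_3 = S_3(0) = a_3 = 0
y_4 = S_4(0) = a_4 = 1
y_5 = S_4(2) = 2
t_q=9/4 is in segment 1 (τ=1/4); S_1(τ)=125705/30848

y_0=4 y_1=5 y_2=1 y_3=0 y_4=1 y_5=2
S(9/4) = 125705/30848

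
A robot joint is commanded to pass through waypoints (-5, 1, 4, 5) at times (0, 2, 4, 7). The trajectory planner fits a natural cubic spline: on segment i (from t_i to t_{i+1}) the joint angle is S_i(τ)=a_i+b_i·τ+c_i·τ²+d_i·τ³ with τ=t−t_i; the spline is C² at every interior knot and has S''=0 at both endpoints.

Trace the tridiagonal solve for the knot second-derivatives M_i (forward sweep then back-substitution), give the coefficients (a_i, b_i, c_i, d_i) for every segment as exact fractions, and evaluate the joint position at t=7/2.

Δ: Δ0=3, Δ1=3/2, Δ2=1/3
row 1: diag=8, rhs=-9; c'=1/4, d'=-9/8
row 2: denom=10−2·1/4=19/2; d'=(-7−2·-9/8)/(19/2)=-1/2
back: M2=-1/2
back: M1=-9/8−1/4·-1/2=-1
M: M0=0, M1=-1, M2=-1/2, M3=0
seg 0: a=-5, c=M0/2=0, d=(M1−M0)/(6·2)=-1/12, b=Δ0−h0·(2M0+M1)/6=10/3
seg 1: a=1, c=M1/2=-1/2, d=(M2−M1)/(6·2)=1/24, b=Δ1−h1·(2M1+M2)/6=7/3
seg 2: a=4, c=M2/2=-1/4, d=(M3−M2)/(6·3)=1/36, b=Δ2−h2·(2M2+M3)/6=5/6
t_q=7/2 → seg 1, τ=3/2; S=1+7/3·τ+-1/2·τ²+1/24·τ³=225/64

  seg 0: a=-5 b=10/3 c=0 d=-1/12
  seg 1: a=1 b=7/3 c=-1/2 d=1/24
  seg 2: a=4 b=5/6 c=-1/4 d=1/36
S(7/2) = 225/64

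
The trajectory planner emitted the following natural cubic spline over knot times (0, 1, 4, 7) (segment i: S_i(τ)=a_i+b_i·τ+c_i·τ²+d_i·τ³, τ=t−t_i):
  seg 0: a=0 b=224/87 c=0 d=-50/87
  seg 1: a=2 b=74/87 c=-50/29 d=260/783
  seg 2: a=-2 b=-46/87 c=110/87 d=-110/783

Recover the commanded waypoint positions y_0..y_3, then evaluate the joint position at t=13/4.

y_0=0 y_1=2 y_2=-2 y_3=4
S(13/4) = -479/464

y_0 = S_0(0) = a_0 = 0
y_1 = S_1(0) = a_1 = 2
y_2 = S_2(0) = a_2 = -2
y_3 = S_2(3) = 4
t_q=13/4 is in segment 1 (τ=9/4); S_1(τ)=-479/464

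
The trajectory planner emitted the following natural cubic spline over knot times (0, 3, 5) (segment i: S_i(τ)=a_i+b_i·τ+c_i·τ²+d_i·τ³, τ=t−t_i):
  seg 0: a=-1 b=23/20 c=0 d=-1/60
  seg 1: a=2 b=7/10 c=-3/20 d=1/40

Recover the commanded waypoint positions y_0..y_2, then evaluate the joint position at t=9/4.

y_0=-1 y_1=2 y_2=3
S(9/4) = 1789/1280

y_0 = S_0(0) = a_0 = -1
y_1 = S_1(0) = a_1 = 2
y_2 = S_1(2) = 3
t_q=9/4 is in segment 0 (τ=9/4); S_0(τ)=1789/1280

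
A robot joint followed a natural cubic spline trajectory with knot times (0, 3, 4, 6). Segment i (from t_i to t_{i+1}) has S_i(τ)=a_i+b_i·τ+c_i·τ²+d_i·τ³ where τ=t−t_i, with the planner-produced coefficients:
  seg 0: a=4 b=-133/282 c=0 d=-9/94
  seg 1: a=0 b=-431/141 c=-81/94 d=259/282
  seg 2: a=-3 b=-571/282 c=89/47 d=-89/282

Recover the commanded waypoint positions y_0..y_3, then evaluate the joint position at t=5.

y_0 = S_0(0) = a_0 = 4
y_1 = S_1(0) = a_1 = 0
y_2 = S_2(0) = a_2 = -3
y_3 = S_2(2) = -2
t_q=5 is in segment 2 (τ=1); S_2(τ)=-162/47

y_0=4 y_1=0 y_2=-3 y_3=-2
S(5) = -162/47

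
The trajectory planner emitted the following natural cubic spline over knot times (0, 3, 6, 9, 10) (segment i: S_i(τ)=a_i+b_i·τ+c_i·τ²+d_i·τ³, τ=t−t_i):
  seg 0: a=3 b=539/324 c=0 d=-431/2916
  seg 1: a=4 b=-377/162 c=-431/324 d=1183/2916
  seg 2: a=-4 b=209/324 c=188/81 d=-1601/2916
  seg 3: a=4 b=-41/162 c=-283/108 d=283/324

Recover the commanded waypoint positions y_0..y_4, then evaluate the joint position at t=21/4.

y_0=3 y_1=4 y_2=-4 y_3=4 y_4=2
S(21/4) = -7717/2304

y_0 = S_0(0) = a_0 = 3
y_1 = S_1(0) = a_1 = 4
y_2 = S_2(0) = a_2 = -4
y_3 = S_3(0) = a_3 = 4
y_4 = S_3(1) = 2
t_q=21/4 is in segment 1 (τ=9/4); S_1(τ)=-7717/2304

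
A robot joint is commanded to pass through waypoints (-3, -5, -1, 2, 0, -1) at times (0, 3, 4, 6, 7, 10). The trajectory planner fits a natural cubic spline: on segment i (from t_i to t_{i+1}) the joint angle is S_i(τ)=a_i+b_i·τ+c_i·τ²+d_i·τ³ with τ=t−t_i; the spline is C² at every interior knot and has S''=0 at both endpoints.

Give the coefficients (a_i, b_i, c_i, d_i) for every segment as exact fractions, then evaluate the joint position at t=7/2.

Δ: Δ0=-2/3, Δ1=4, Δ2=3/2, Δ3=-2, Δ4=-1/3
row 1: diag=8, rhs=28; c'=1/8, d'=7/2
row 2: denom=6−1·1/8=47/8; d'=(-15−1·7/2)/(47/8)=-148/47
row 3: denom=6−2·16/47=250/47; d'=(-21−2·-148/47)/(250/47)=-691/250
row 4: denom=8−1·47/250=1953/250; d'=(10−1·-691/250)/(1953/250)=3191/1953
back: M4=3191/1953
back: M3=-691/250−47/250·3191/1953=-5998/1953
back: M2=-148/47−16/47·-5998/1953=-4108/1953
back: M1=7/2−1/8·-4108/1953=7349/1953
M: M0=0, M1=7349/1953, M2=-4108/1953, M3=-5998/1953, M4=3191/1953, M5=0
seg 0: a=-3, c=M0/2=0, d=(M1−M0)/(6·3)=7349/35154, b=Δ0−h0·(2M0+M1)/6=-9953/3906
seg 1: a=-5, c=M1/2=7349/3906, d=(M2−M1)/(6·1)=-1273/1302, b=Δ1−h1·(2M1+M2)/6=6047/1953
seg 2: a=-1, c=M2/2=-2054/1953, d=(M3−M2)/(6·2)=-5/62, b=Δ2−h2·(2M2+M3)/6=15335/3906
seg 3: a=2, c=M3/2=-2999/1953, d=(M4−M3)/(6·1)=1021/1302, b=Δ3−h3·(2M3+M4)/6=-4877/3906
seg 4: a=0, c=M4/2=3191/3906, d=(M5−M4)/(6·3)=-3191/35154, b=Δ4−h4·(2M4+M5)/6=-3842/1953
t_q=7/2 → seg 1, τ=1/2; S=-5+6047/1953·τ+7349/3906·τ²+-1273/1302·τ³=-13855/4464

  seg 0: a=-3 b=-9953/3906 c=0 d=7349/35154
  seg 1: a=-5 b=6047/1953 c=7349/3906 d=-1273/1302
  seg 2: a=-1 b=15335/3906 c=-2054/1953 d=-5/62
  seg 3: a=2 b=-4877/3906 c=-2999/1953 d=1021/1302
  seg 4: a=0 b=-3842/1953 c=3191/3906 d=-3191/35154
S(7/2) = -13855/4464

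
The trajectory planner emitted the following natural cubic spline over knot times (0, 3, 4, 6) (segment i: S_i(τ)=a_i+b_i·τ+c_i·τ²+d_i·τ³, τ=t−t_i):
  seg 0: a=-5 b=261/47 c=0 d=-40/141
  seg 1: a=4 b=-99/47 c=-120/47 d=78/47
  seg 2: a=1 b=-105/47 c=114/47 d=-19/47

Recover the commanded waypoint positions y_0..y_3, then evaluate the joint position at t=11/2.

y_0 = S_0(0) = a_0 = -5
y_1 = S_1(0) = a_1 = 4
y_2 = S_2(0) = a_2 = 1
y_3 = S_2(2) = 3
t_q=11/2 is in segment 2 (τ=3/2); S_2(τ)=655/376

y_0=-5 y_1=4 y_2=1 y_3=3
S(11/2) = 655/376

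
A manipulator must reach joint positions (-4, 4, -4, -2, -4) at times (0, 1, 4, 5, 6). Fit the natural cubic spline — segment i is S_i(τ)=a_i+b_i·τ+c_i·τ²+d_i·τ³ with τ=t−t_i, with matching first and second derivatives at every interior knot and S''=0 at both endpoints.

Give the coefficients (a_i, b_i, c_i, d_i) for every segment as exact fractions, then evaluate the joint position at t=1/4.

Δ: Δ0=8, Δ1=-8/3, Δ2=2, Δ3=-2
row 1: diag=8, rhs=-64; c'=3/8, d'=-8
row 2: denom=8−3·3/8=55/8; d'=(28−3·-8)/(55/8)=416/55
row 3: denom=4−1·8/55=212/55; d'=(-24−1·416/55)/(212/55)=-434/53
back: M3=-434/53
back: M2=416/55−8/55·-434/53=464/53
back: M1=-8−3/8·464/53=-598/53
M: M0=0, M1=-598/53, M2=464/53, M3=-434/53, M4=0
seg 0: a=-4, c=M0/2=0, d=(M1−M0)/(6·1)=-299/159, b=Δ0−h0·(2M0+M1)/6=1571/159
seg 1: a=4, c=M1/2=-299/53, d=(M2−M1)/(6·3)=59/53, b=Δ1−h1·(2M1+M2)/6=674/159
seg 2: a=-4, c=M2/2=232/53, d=(M3−M2)/(6·1)=-449/159, b=Δ2−h2·(2M2+M3)/6=71/159
seg 3: a=-2, c=M3/2=-217/53, d=(M4−M3)/(6·1)=217/159, b=Δ3−h3·(2M3+M4)/6=116/159
t_q=1/4 → seg 0, τ=1/4; S=-4+1571/159·τ+0·τ²+-299/159·τ³=-5289/3392

  seg 0: a=-4 b=1571/159 c=0 d=-299/159
  seg 1: a=4 b=674/159 c=-299/53 d=59/53
  seg 2: a=-4 b=71/159 c=232/53 d=-449/159
  seg 3: a=-2 b=116/159 c=-217/53 d=217/159
S(1/4) = -5289/3392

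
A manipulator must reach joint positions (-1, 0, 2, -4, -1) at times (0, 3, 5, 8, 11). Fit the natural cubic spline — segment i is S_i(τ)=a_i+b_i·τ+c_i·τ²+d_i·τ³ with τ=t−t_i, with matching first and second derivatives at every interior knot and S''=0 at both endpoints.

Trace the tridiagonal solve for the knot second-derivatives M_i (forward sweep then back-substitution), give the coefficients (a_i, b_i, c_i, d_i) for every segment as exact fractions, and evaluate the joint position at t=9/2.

Δ: Δ0=1/3, Δ1=1, Δ2=-2, Δ3=1
row 1: diag=10, rhs=4; c'=1/5, d'=2/5
row 2: denom=10−2·1/5=48/5; d'=(-18−2·2/5)/(48/5)=-47/24
row 3: denom=12−3·5/16=177/16; d'=(18−3·-47/24)/(177/16)=382/177
back: M3=382/177
back: M2=-47/24−5/16·382/177=-466/177
back: M1=2/5−1/5·-466/177=164/177
M: M0=0, M1=164/177, M2=-466/177, M3=382/177, M4=0
seg 0: a=-1, c=M0/2=0, d=(M1−M0)/(6·3)=82/1593, b=Δ0−h0·(2M0+M1)/6=-23/177
seg 1: a=0, c=M1/2=82/177, d=(M2−M1)/(6·2)=-35/118, b=Δ1−h1·(2M1+M2)/6=223/177
seg 2: a=2, c=M2/2=-233/177, d=(M3−M2)/(6·3)=424/1593, b=Δ2−h2·(2M2+M3)/6=-79/177
seg 3: a=-4, c=M3/2=191/177, d=(M4−M3)/(6·3)=-191/1593, b=Δ3−h3·(2M3+M4)/6=-205/177
t_q=9/2 → seg 1, τ=3/2; S=0+223/177·τ+82/177·τ²+-35/118·τ³=1823/944

  seg 0: a=-1 b=-23/177 c=0 d=82/1593
  seg 1: a=0 b=223/177 c=82/177 d=-35/118
  seg 2: a=2 b=-79/177 c=-233/177 d=424/1593
  seg 3: a=-4 b=-205/177 c=191/177 d=-191/1593
S(9/2) = 1823/944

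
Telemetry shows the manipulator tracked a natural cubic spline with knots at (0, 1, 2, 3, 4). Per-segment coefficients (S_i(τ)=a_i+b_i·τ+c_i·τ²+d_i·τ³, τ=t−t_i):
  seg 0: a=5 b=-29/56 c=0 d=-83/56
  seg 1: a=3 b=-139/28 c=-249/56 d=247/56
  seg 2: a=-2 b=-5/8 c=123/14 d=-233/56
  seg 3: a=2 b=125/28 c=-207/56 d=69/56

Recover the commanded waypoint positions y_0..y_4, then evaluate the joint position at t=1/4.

y_0=5 y_1=3 y_2=-2 y_3=2 y_4=4
S(1/4) = 17373/3584

y_0 = S_0(0) = a_0 = 5
y_1 = S_1(0) = a_1 = 3
y_2 = S_2(0) = a_2 = -2
y_3 = S_3(0) = a_3 = 2
y_4 = S_3(1) = 4
t_q=1/4 is in segment 0 (τ=1/4); S_0(τ)=17373/3584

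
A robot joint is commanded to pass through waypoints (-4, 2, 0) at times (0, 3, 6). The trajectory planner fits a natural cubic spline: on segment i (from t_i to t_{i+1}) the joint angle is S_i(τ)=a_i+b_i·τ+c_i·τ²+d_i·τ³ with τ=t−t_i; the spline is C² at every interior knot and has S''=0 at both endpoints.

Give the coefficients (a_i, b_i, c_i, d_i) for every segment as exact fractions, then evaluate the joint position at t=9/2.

  seg 0: a=-4 b=8/3 c=0 d=-2/27
  seg 1: a=2 b=2/3 c=-2/3 d=2/27
S(9/2) = 7/4

Δ: Δ0=2, Δ1=-2/3
row 1: diag=12, rhs=-16; c'=1/4, d'=-4/3
back: M1=-4/3
M: M0=0, M1=-4/3, M2=0
seg 0: a=-4, c=M0/2=0, d=(M1−M0)/(6·3)=-2/27, b=Δ0−h0·(2M0+M1)/6=8/3
seg 1: a=2, c=M1/2=-2/3, d=(M2−M1)/(6·3)=2/27, b=Δ1−h1·(2M1+M2)/6=2/3
t_q=9/2 → seg 1, τ=3/2; S=2+2/3·τ+-2/3·τ²+2/27·τ³=7/4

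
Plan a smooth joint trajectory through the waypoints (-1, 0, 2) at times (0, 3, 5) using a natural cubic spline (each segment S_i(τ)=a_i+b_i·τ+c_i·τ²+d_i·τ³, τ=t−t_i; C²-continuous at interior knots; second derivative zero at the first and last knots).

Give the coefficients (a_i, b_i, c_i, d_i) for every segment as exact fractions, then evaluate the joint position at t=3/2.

  seg 0: a=-1 b=2/15 c=0 d=1/45
  seg 1: a=0 b=11/15 c=1/5 d=-1/30
S(3/2) = -29/40

Δ: Δ0=1/3, Δ1=1
row 1: diag=10, rhs=4; c'=1/5, d'=2/5
back: M1=2/5
M: M0=0, M1=2/5, M2=0
seg 0: a=-1, c=M0/2=0, d=(M1−M0)/(6·3)=1/45, b=Δ0−h0·(2M0+M1)/6=2/15
seg 1: a=0, c=M1/2=1/5, d=(M2−M1)/(6·2)=-1/30, b=Δ1−h1·(2M1+M2)/6=11/15
t_q=3/2 → seg 0, τ=3/2; S=-1+2/15·τ+0·τ²+1/45·τ³=-29/40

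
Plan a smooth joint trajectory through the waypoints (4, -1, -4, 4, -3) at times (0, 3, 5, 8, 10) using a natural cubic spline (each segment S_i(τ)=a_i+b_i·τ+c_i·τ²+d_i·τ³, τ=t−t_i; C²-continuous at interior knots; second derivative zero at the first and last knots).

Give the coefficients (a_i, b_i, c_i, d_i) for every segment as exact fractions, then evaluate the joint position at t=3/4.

Δ: Δ0=-5/3, Δ1=-3/2, Δ2=8/3, Δ3=-7/2
row 1: diag=10, rhs=1; c'=1/5, d'=1/10
row 2: denom=10−2·1/5=48/5; d'=(25−2·1/10)/(48/5)=31/12
row 3: denom=10−3·5/16=145/16; d'=(-37−3·31/12)/(145/16)=-716/145
back: M3=-716/145
back: M2=31/12−5/16·-716/145=359/87
back: M1=1/10−1/5·359/87=-631/870
M: M0=0, M1=-631/870, M2=359/87, M3=-716/145, M4=0
seg 0: a=4, c=M0/2=0, d=(M1−M0)/(6·3)=-631/15660, b=Δ0−h0·(2M0+M1)/6=-2269/1740
seg 1: a=-1, c=M1/2=-631/1740, d=(M2−M1)/(6·2)=469/1160, b=Δ1−h1·(2M1+M2)/6=-2081/870
seg 2: a=-4, c=M2/2=359/174, d=(M3−M2)/(6·3)=-3943/7830, b=Δ2−h2·(2M2+M3)/6=439/435
seg 3: a=4, c=M3/2=-358/145, d=(M4−M3)/(6·2)=179/435, b=Δ3−h3·(2M3+M4)/6=-181/870
t_q=3/4 → seg 0, τ=3/4; S=4+-2269/1740·τ+0·τ²+-631/15660·τ³=22309/7424

  seg 0: a=4 b=-2269/1740 c=0 d=-631/15660
  seg 1: a=-1 b=-2081/870 c=-631/1740 d=469/1160
  seg 2: a=-4 b=439/435 c=359/174 d=-3943/7830
  seg 3: a=4 b=-181/870 c=-358/145 d=179/435
S(3/4) = 22309/7424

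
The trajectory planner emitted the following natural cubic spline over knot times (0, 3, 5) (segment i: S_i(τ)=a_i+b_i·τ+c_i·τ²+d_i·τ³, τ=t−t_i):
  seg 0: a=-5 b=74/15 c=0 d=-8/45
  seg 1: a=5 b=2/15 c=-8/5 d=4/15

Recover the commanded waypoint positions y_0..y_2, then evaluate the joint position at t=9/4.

y_0=-5 y_1=5 y_2=1
S(9/4) = 163/40

y_0 = S_0(0) = a_0 = -5
y_1 = S_1(0) = a_1 = 5
y_2 = S_1(2) = 1
t_q=9/4 is in segment 0 (τ=9/4); S_0(τ)=163/40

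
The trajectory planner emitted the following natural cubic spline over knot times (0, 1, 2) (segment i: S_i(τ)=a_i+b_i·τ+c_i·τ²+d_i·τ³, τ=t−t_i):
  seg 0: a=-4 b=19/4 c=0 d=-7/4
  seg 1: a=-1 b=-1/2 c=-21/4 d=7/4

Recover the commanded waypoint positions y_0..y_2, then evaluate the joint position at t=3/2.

y_0=-4 y_1=-1 y_2=-5
S(3/2) = -75/32

y_0 = S_0(0) = a_0 = -4
y_1 = S_1(0) = a_1 = -1
y_2 = S_1(1) = -5
t_q=3/2 is in segment 1 (τ=1/2); S_1(τ)=-75/32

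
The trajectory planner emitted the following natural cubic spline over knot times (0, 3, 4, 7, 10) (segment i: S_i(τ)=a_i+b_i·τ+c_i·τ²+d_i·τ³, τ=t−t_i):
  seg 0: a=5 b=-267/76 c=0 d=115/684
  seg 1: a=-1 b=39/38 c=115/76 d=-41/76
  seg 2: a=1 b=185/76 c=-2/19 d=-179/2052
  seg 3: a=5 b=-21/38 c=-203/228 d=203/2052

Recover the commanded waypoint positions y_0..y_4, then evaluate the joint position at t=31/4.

y_0 = S_0(0) = a_0 = 5
y_1 = S_1(0) = a_1 = -1
y_2 = S_2(0) = a_2 = 1
y_3 = S_3(0) = a_3 = 5
y_4 = S_3(3) = -2
t_q=31/4 is in segment 3 (τ=3/4); S_3(τ)=20071/4864

y_0=5 y_1=-1 y_2=1 y_3=5 y_4=-2
S(31/4) = 20071/4864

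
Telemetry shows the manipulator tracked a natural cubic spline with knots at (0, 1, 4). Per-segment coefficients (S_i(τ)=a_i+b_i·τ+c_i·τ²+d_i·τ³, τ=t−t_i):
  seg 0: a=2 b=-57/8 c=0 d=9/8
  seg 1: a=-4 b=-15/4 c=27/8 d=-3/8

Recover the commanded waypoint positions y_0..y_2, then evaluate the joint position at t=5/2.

y_0 = S_0(0) = a_0 = 2
y_1 = S_1(0) = a_1 = -4
y_2 = S_1(3) = 5
t_q=5/2 is in segment 1 (τ=3/2); S_1(τ)=-211/64

y_0=2 y_1=-4 y_2=5
S(5/2) = -211/64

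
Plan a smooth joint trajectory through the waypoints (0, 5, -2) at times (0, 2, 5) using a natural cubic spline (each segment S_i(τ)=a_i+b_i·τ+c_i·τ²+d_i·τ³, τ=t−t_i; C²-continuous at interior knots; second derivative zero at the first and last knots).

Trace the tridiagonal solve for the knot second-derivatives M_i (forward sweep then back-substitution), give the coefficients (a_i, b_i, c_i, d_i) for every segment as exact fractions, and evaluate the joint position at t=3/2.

  seg 0: a=0 b=52/15 c=0 d=-29/120
  seg 1: a=5 b=17/30 c=-29/20 d=29/180
S(3/2) = 1403/320

Δ: Δ0=5/2, Δ1=-7/3
row 1: diag=10, rhs=-29; c'=3/10, d'=-29/10
back: M1=-29/10
M: M0=0, M1=-29/10, M2=0
seg 0: a=0, c=M0/2=0, d=(M1−M0)/(6·2)=-29/120, b=Δ0−h0·(2M0+M1)/6=52/15
seg 1: a=5, c=M1/2=-29/20, d=(M2−M1)/(6·3)=29/180, b=Δ1−h1·(2M1+M2)/6=17/30
t_q=3/2 → seg 0, τ=3/2; S=0+52/15·τ+0·τ²+-29/120·τ³=1403/320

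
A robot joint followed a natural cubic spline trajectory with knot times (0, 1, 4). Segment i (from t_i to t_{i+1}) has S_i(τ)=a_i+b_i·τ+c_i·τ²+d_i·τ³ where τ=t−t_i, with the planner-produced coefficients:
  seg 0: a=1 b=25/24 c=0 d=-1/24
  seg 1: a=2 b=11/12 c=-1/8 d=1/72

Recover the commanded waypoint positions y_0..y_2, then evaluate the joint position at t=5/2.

y_0 = S_0(0) = a_0 = 1
y_1 = S_1(0) = a_1 = 2
y_2 = S_1(3) = 4
t_q=5/2 is in segment 1 (τ=3/2); S_1(τ)=201/64

y_0=1 y_1=2 y_2=4
S(5/2) = 201/64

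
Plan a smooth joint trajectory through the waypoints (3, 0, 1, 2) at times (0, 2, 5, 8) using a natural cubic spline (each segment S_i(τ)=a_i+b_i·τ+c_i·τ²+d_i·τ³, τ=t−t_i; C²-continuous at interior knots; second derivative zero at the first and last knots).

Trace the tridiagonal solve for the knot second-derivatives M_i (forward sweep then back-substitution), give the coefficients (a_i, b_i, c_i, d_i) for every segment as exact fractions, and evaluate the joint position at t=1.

  seg 0: a=3 b=-421/222 c=0 d=11/111
  seg 1: a=0 b=-157/222 c=22/37 d=-55/666
  seg 2: a=1 b=70/111 c=-11/74 d=11/666
S(1) = 89/74

Δ: Δ0=-3/2, Δ1=1/3, Δ2=1/3
row 1: diag=10, rhs=11; c'=3/10, d'=11/10
row 2: denom=12−3·3/10=111/10; d'=(0−3·11/10)/(111/10)=-11/37
back: M2=-11/37
back: M1=11/10−3/10·-11/37=44/37
M: M0=0, M1=44/37, M2=-11/37, M3=0
seg 0: a=3, c=M0/2=0, d=(M1−M0)/(6·2)=11/111, b=Δ0−h0·(2M0+M1)/6=-421/222
seg 1: a=0, c=M1/2=22/37, d=(M2−M1)/(6·3)=-55/666, b=Δ1−h1·(2M1+M2)/6=-157/222
seg 2: a=1, c=M2/2=-11/74, d=(M3−M2)/(6·3)=11/666, b=Δ2−h2·(2M2+M3)/6=70/111
t_q=1 → seg 0, τ=1; S=3+-421/222·τ+0·τ²+11/111·τ³=89/74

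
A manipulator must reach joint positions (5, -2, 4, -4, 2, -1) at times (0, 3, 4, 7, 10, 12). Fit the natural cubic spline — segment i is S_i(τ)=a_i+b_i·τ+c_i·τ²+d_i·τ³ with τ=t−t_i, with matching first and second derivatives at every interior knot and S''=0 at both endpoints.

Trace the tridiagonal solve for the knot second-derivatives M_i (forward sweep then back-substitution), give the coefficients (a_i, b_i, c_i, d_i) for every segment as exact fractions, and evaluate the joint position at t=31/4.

Δ: Δ0=-7/3, Δ1=6, Δ2=-8/3, Δ3=2, Δ4=-3/2
row 1: diag=8, rhs=50; c'=1/8, d'=25/4
row 2: denom=8−1·1/8=63/8; d'=(-52−1·25/4)/(63/8)=-466/63
row 3: denom=12−3·8/21=76/7; d'=(28−3·-466/63)/(76/7)=527/114
row 4: denom=10−3·21/76=697/76; d'=(-21−3·527/114)/(697/76)=-2650/697
back: M4=-2650/697
back: M3=527/114−21/76·-2650/697=11863/2091
back: M2=-466/63−8/21·11863/2091=-6662/697
back: M1=25/4−1/8·-6662/697=5189/697
M: M0=0, M1=5189/697, M2=-6662/697, M3=11863/2091, M4=-2650/697, M5=0
seg 0: a=5, c=M0/2=0, d=(M1−M0)/(6·3)=5189/12546, b=Δ0−h0·(2M0+M1)/6=-25325/4182
seg 1: a=-2, c=M1/2=5189/1394, d=(M2−M1)/(6·1)=-11851/4182, b=Δ1−h1·(2M1+M2)/6=10688/2091
seg 2: a=4, c=M2/2=-3331/697, d=(M3−M2)/(6·3)=31849/37638, b=Δ2−h2·(2M2+M3)/6=16957/4182
seg 3: a=-4, c=M3/2=11863/4182, d=(M4−M3)/(6·3)=-19813/37638, b=Δ3−h3·(2M3+M4)/6=-218/123
seg 4: a=2, c=M4/2=-1325/697, d=(M5−M4)/(6·2)=1325/4182, b=Δ4−h4·(2M4+M5)/6=4327/4182
t_q=31/4 → seg 3, τ=3/4; S=-4+-218/123·τ+11863/4182·τ²+-19813/37638·τ³=-352913/89216

  seg 0: a=5 b=-25325/4182 c=0 d=5189/12546
  seg 1: a=-2 b=10688/2091 c=5189/1394 d=-11851/4182
  seg 2: a=4 b=16957/4182 c=-3331/697 d=31849/37638
  seg 3: a=-4 b=-218/123 c=11863/4182 d=-19813/37638
  seg 4: a=2 b=4327/4182 c=-1325/697 d=1325/4182
S(31/4) = -352913/89216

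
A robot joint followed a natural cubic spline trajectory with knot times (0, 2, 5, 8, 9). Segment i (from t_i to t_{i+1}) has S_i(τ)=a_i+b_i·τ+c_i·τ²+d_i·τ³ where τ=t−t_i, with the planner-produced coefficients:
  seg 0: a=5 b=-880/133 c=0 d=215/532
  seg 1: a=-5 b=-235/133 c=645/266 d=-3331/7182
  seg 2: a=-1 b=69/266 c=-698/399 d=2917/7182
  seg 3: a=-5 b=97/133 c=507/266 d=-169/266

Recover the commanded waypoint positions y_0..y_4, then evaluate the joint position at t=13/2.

y_0 = S_0(0) = a_0 = 5
y_1 = S_1(0) = a_1 = -5
y_2 = S_2(0) = a_2 = -1
y_3 = S_3(0) = a_3 = -5
y_4 = S_3(1) = -3
t_q=13/2 is in segment 2 (τ=3/2); S_2(τ)=-6759/2128

y_0=5 y_1=-5 y_2=-1 y_3=-5 y_4=-3
S(13/2) = -6759/2128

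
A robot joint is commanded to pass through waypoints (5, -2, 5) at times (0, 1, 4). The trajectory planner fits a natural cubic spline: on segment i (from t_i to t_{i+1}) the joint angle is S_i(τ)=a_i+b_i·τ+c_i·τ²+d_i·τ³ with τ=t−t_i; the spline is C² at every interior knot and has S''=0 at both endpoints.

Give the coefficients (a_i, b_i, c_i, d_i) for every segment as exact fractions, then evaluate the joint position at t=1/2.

  seg 0: a=5 b=-49/6 c=0 d=7/6
  seg 1: a=-2 b=-14/3 c=7/2 d=-7/18
S(1/2) = 17/16

Δ: Δ0=-7, Δ1=7/3
row 1: diag=8, rhs=56; c'=3/8, d'=7
back: M1=7
M: M0=0, M1=7, M2=0
seg 0: a=5, c=M0/2=0, d=(M1−M0)/(6·1)=7/6, b=Δ0−h0·(2M0+M1)/6=-49/6
seg 1: a=-2, c=M1/2=7/2, d=(M2−M1)/(6·3)=-7/18, b=Δ1−h1·(2M1+M2)/6=-14/3
t_q=1/2 → seg 0, τ=1/2; S=5+-49/6·τ+0·τ²+7/6·τ³=17/16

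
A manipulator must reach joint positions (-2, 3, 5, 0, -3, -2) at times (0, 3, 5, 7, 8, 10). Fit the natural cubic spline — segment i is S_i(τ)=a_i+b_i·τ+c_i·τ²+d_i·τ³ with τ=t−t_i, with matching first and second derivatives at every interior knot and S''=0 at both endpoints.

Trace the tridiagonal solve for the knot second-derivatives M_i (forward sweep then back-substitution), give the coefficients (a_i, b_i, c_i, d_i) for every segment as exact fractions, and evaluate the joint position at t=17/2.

  seg 0: a=-2 b=2333/1452 c=0 d=29/4356
  seg 1: a=3 b=1297/726 c=29/484 d=-329/1452
  seg 2: a=5 b=-503/726 c=-629/484 d=575/2904
  seg 3: a=0 b=-116/33 c=-27/242 d=455/726
  seg 4: a=-3 b=-1349/726 c=214/121 d=-107/363
S(17/2) = -3411/968

Δ: Δ0=5/3, Δ1=1, Δ2=-5/2, Δ3=-3, Δ4=1/2
row 1: diag=10, rhs=-4; c'=1/5, d'=-2/5
row 2: denom=8−2·1/5=38/5; d'=(-21−2·-2/5)/(38/5)=-101/38
row 3: denom=6−2·5/19=104/19; d'=(-3−2·-101/38)/(104/19)=11/26
row 4: denom=6−1·19/104=605/104; d'=(21−1·11/26)/(605/104)=428/121
back: M4=428/121
back: M3=11/26−19/104·428/121=-27/121
back: M2=-101/38−5/19·-27/121=-629/242
back: M1=-2/5−1/5·-629/242=29/242
M: M0=0, M1=29/242, M2=-629/242, M3=-27/121, M4=428/121, M5=0
seg 0: a=-2, c=M0/2=0, d=(M1−M0)/(6·3)=29/4356, b=Δ0−h0·(2M0+M1)/6=2333/1452
seg 1: a=3, c=M1/2=29/484, d=(M2−M1)/(6·2)=-329/1452, b=Δ1−h1·(2M1+M2)/6=1297/726
seg 2: a=5, c=M2/2=-629/484, d=(M3−M2)/(6·2)=575/2904, b=Δ2−h2·(2M2+M3)/6=-503/726
seg 3: a=0, c=M3/2=-27/242, d=(M4−M3)/(6·1)=455/726, b=Δ3−h3·(2M3+M4)/6=-116/33
seg 4: a=-3, c=M4/2=214/121, d=(M5−M4)/(6·2)=-107/363, b=Δ4−h4·(2M4+M5)/6=-1349/726
t_q=17/2 → seg 4, τ=1/2; S=-3+-1349/726·τ+214/121·τ²+-107/363·τ³=-3411/968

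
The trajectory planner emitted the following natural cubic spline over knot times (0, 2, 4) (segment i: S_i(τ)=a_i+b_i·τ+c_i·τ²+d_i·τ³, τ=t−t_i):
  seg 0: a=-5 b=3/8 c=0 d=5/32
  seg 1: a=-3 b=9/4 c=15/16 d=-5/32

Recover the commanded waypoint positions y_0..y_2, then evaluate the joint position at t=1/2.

y_0 = S_0(0) = a_0 = -5
y_1 = S_1(0) = a_1 = -3
y_2 = S_1(2) = 4
t_q=1/2 is in segment 0 (τ=1/2); S_0(τ)=-1227/256

y_0=-5 y_1=-3 y_2=4
S(1/2) = -1227/256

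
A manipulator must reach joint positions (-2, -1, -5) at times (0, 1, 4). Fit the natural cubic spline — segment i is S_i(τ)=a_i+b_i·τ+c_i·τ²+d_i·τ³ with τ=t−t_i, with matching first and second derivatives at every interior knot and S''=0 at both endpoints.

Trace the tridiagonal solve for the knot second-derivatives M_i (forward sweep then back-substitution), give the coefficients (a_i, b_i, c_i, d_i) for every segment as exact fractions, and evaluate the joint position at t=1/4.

Δ: Δ0=1, Δ1=-4/3
row 1: diag=8, rhs=-14; c'=3/8, d'=-7/4
back: M1=-7/4
M: M0=0, M1=-7/4, M2=0
seg 0: a=-2, c=M0/2=0, d=(M1−M0)/(6·1)=-7/24, b=Δ0−h0·(2M0+M1)/6=31/24
seg 1: a=-1, c=M1/2=-7/8, d=(M2−M1)/(6·3)=7/72, b=Δ1−h1·(2M1+M2)/6=5/12
t_q=1/4 → seg 0, τ=1/4; S=-2+31/24·τ+0·τ²+-7/24·τ³=-861/512

  seg 0: a=-2 b=31/24 c=0 d=-7/24
  seg 1: a=-1 b=5/12 c=-7/8 d=7/72
S(1/4) = -861/512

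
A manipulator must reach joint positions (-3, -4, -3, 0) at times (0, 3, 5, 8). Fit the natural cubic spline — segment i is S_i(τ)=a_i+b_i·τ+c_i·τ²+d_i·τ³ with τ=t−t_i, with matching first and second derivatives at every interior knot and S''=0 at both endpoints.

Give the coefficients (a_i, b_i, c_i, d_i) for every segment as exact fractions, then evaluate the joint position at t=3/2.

  seg 0: a=-3 b=-9/16 c=0 d=11/432
  seg 1: a=-4 b=1/8 c=11/48 d=-1/48
  seg 2: a=-3 b=19/24 c=5/48 d=-5/432
S(3/2) = -481/128

Δ: Δ0=-1/3, Δ1=1/2, Δ2=1
row 1: diag=10, rhs=5; c'=1/5, d'=1/2
row 2: denom=10−2·1/5=48/5; d'=(3−2·1/2)/(48/5)=5/24
back: M2=5/24
back: M1=1/2−1/5·5/24=11/24
M: M0=0, M1=11/24, M2=5/24, M3=0
seg 0: a=-3, c=M0/2=0, d=(M1−M0)/(6·3)=11/432, b=Δ0−h0·(2M0+M1)/6=-9/16
seg 1: a=-4, c=M1/2=11/48, d=(M2−M1)/(6·2)=-1/48, b=Δ1−h1·(2M1+M2)/6=1/8
seg 2: a=-3, c=M2/2=5/48, d=(M3−M2)/(6·3)=-5/432, b=Δ2−h2·(2M2+M3)/6=19/24
t_q=3/2 → seg 0, τ=3/2; S=-3+-9/16·τ+0·τ²+11/432·τ³=-481/128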